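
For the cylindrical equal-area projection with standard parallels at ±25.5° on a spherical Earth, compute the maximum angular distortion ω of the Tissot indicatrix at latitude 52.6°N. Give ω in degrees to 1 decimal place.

For cylindrical equal-area with standard parallel φ₀, h = cos φ / cos φ₀ and k = cos φ₀ / cos φ, so h·k = 1.
At 52.6°: h = 0.6729, k = 1.486; principal scales a = 1.486, b = 0.6729.
sin(ω/2) = (a − b)/(a + b) = 0.8131/2.159 = 0.3766, so ω = 2 arcsin(0.3766) ≈ 44.2°.

44.2°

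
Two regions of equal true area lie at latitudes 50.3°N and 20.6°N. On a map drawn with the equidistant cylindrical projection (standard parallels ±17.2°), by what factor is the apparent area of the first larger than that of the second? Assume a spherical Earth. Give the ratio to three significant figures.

With standard parallel φ₀ = 17.2°, the equirectangular projection gives x = Rλ cos φ₀, y = Rφ, so h = 1 and k = cos 17.2° / cos φ.
Areal scale at 50.3°: h·k = 1.000 × 1.496 = 1.496.
Areal scale at 20.6°: h·k = 1.000 × 1.021 = 1.021.
Ratio = 1.496/1.021 ≈ 1.47.

1.47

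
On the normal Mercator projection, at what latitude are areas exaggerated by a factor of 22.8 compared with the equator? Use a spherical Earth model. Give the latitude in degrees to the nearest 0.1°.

Mercator areal scale is sec²φ.
sec²φ = 22.8  ⇒  cos²φ = 0.04386  ⇒  cos φ = 0.2094.
φ = arccos(0.2094) ≈ 77.9°.

77.9°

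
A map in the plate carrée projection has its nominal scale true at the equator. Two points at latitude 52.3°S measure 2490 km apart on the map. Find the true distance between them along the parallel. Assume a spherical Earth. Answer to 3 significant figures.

In the plate carrée (x = Rλ, y = Rφ), meridians are true-scale (h = 1) and parallels are stretched by k = sec φ.
Along the parallel at 52.3°, map distances are exaggerated by k = sec 52.3° = 1.635.
True distance = 2490 / 1.635 = 2490 × cos 52.3° ≈ 1520 km.

1520 km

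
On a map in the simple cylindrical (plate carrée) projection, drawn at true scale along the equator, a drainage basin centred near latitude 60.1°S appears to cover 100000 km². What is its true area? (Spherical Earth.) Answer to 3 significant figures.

49800 km²

In the plate carrée (x = Rλ, y = Rφ), meridians are true-scale (h = 1) and parallels are stretched by k = sec φ.
Areal scale = h·k = 1 × sec φ; at 60.1°, h = 1.000, k = 2.006, so h·k = 2.006.
True area = apparent / (areal scale) = 100000 / 2.006 ≈ 49800 km².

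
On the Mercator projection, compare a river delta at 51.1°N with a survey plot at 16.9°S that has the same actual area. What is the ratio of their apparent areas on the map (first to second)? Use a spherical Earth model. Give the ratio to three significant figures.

On Mercator, area is exaggerated by sec²φ = 1/cos²φ.
At 51.1°: sec²(51.1°) = 1/0.6280² = 2.536.
At 16.9°: sec²(16.9°) = 1/0.9568² = 1.092.
Ratio = 2.536/1.092 = cos²(16.9°)/cos²(51.1°) ≈ 2.32.

2.32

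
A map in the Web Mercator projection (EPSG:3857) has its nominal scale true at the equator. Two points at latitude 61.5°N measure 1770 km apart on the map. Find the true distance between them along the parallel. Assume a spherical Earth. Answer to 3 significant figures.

Mercator is conformal, so the point scale is isotropic: h = k = sec φ = 1/cos φ.
Along the parallel at 61.5°, map distances are exaggerated by k = sec 61.5° = 2.096.
True distance = 1770 / 2.096 = 1770 × cos 61.5° ≈ 845 km.

845 km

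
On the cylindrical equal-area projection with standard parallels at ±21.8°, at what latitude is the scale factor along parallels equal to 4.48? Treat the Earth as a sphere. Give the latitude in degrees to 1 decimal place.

78.0°

For cylindrical equal-area with standard parallel φ₀, h = cos φ / cos φ₀ and k = cos φ₀ / cos φ, so h·k = 1.
k = cos φ₀ / cos φ = 4.48  ⇒  cos φ = cos 21.8° / 4.48 = 0.2073.
φ = arccos(0.2073) ≈ 78.0°.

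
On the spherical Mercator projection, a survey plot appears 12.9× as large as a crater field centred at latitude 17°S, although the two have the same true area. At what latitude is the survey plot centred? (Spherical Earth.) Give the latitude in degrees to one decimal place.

74.6°

Mercator areal scale is sec²φ, so apparent-area ratio = sec²φ₁ / sec²φ₂ = cos²φ₂ / cos²φ₁.
cos²φ₂ / cos²φ₁ = 12.9  ⇒  cos φ₁ = cos 17° / √12.9 = 0.9563/3.592 = 0.2663.
φ₁ = arccos(0.2663) ≈ 74.6°.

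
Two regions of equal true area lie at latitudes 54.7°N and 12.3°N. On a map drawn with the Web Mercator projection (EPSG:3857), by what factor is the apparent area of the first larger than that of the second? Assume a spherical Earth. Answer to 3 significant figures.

2.86

Mercator areal scale is sec²φ.
At 54.7°: sec²(54.7°) = 1/0.5779² = 2.995.
At 12.3°: sec²(12.3°) = 1/0.9770² = 1.048.
Ratio = 2.995/1.048 = cos²(12.3°)/cos²(54.7°) ≈ 2.86.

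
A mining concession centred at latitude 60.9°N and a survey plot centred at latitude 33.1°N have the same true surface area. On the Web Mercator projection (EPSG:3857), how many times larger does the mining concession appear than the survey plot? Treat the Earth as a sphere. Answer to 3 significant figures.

2.97

Mercator is conformal with k = sec φ, so areal scale = k² = sec²φ.
At 60.9°: sec²(60.9°) = 1/0.4863² = 4.228.
At 33.1°: sec²(33.1°) = 1/0.8377² = 1.425.
Ratio = 4.228/1.425 = cos²(33.1°)/cos²(60.9°) ≈ 2.97.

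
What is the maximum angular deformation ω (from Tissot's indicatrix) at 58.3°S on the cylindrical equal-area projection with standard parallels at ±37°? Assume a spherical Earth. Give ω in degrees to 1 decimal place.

46.6°

Cylindrical equal-area (φ₀ = 37°): h = cos φ / cos 37° along meridians, k = cos 37° / cos φ along parallels; h·k = 1.
At 58.3°: h = 0.6580, k = 1.520; principal scales a = 1.520, b = 0.6580.
sin(ω/2) = (a − b)/(a + b) = 0.8619/2.178 = 0.3958, so ω = 2 arcsin(0.3958) ≈ 46.6°.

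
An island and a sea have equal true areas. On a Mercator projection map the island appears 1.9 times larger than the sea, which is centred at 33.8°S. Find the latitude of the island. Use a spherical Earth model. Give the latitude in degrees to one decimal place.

Mercator areal scale is sec²φ, so apparent-area ratio = sec²φ₁ / sec²φ₂ = cos²φ₂ / cos²φ₁.
cos²φ₂ / cos²φ₁ = 1.9  ⇒  cos φ₁ = cos 33.8° / √1.9 = 0.8310/1.378 = 0.6029.
φ₁ = arccos(0.6029) ≈ 52.9°.

52.9°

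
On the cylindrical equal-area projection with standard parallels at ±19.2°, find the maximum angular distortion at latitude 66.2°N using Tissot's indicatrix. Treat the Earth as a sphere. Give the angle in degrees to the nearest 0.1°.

Cylindrical equal-area (φ₀ = 19.2°): h = cos φ / cos 19.2° along meridians, k = cos 19.2° / cos φ along parallels; h·k = 1.
At 66.2°: h = 0.4273, k = 2.340; principal scales a = 2.340, b = 0.4273.
sin(ω/2) = (a − b)/(a + b) = 1.913/2.768 = 0.6912, so ω = 2 arcsin(0.6912) ≈ 87.4°.

87.4°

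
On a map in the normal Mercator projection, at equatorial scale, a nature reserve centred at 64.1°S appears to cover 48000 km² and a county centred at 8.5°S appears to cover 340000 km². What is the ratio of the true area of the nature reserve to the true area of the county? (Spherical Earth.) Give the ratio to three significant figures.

Since Mercator area scale is 1/cos²φ, the true area equals the apparent area multiplied by cos²φ.
True area of nature reserve: 48000 × cos²(64.1°) = 48000 × 0.1908 = 9158 km².
True area of county: 340000 × cos²(8.5°) = 340000 × 0.9782 = 332600 km².
Ratio = 9158 / 332600 ≈ 0.0275.

0.0275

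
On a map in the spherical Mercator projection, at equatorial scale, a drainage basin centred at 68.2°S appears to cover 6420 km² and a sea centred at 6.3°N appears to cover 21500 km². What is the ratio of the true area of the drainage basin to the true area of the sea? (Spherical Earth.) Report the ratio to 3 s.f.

On Mercator the areal scale is sec²φ, so true area = apparent × cos²φ.
True area of drainage basin: 6420 × cos²(68.2°) = 6420 × 0.1379 = 885.4 km².
True area of sea: 21500 × cos²(6.3°) = 21500 × 0.9880 = 21240 km².
Ratio = 885.4 / 21240 ≈ 0.0417.

0.0417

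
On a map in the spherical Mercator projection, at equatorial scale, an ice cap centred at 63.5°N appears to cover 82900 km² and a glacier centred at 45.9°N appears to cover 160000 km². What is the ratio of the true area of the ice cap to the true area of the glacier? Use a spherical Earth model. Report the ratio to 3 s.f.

0.213

Mercator's areal exaggeration is sec²φ; hence true area = (apparent area) · cos²φ.
True area of ice cap: 82900 × cos²(63.5°) = 82900 × 0.1991 = 16500 km².
True area of glacier: 160000 × cos²(45.9°) = 160000 × 0.4843 = 77490 km².
Ratio = 16500 / 77490 ≈ 0.213.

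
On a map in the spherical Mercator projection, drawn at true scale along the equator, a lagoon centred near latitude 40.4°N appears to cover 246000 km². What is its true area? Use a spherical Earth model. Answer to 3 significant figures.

The Mercator projection is conformal; its linear scale factor is the same in every direction and equals sec φ = 1/cos φ.
Areal scale = k² = sec²φ = 1/cos²(40.4°) = 1/0.7615² = 1.724.
True area = apparent / (areal scale) = 246000 / 1.724 ≈ 143000 km².

143000 km²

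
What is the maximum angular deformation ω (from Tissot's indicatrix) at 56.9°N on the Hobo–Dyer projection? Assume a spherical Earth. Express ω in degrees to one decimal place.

41.8°

The Hobo–Dyer projection is cylindrical equal-area with φ₀ = 37.5°. For cylindrical equal-area with standard parallel φ₀, h = cos φ / cos φ₀ and k = cos φ₀ / cos φ, so h·k = 1.
At 56.9°: h = 0.6883, k = 1.453; principal scales a = 1.453, b = 0.6883.
sin(ω/2) = (a − b)/(a + b) = 0.7644/2.141 = 0.3570, so ω = 2 arcsin(0.3570) ≈ 41.8°.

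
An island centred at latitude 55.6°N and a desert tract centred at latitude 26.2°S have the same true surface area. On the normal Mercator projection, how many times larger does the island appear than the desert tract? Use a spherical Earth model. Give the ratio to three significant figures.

Mercator is conformal with k = sec φ, so areal scale = k² = sec²φ.
At 55.6°: sec²(55.6°) = 1/0.5650² = 3.133.
At 26.2°: sec²(26.2°) = 1/0.8973² = 1.242.
Ratio = 3.133/1.242 = cos²(26.2°)/cos²(55.6°) ≈ 2.52.

2.52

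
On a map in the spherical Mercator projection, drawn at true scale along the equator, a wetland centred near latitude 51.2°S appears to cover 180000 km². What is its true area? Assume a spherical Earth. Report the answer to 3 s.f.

70700 km²

The Mercator projection is conformal; its linear scale factor is the same in every direction and equals sec φ = 1/cos φ.
Areal scale = k² = sec²φ = 1/cos²(51.2°) = 1/0.6266² = 2.547.
True area = apparent / (areal scale) = 180000 / 2.547 ≈ 70700 km².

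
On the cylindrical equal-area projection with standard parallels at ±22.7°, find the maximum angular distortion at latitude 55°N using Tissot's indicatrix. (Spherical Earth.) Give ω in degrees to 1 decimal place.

52.5°

A cylindrical equal-area projection with standard parallel φ₀ has meridian scale h = cos φ / cos φ₀ and parallel scale k = cos φ₀ / cos φ (so areas are preserved, h·k = 1).
At 55°: h = 0.6217, k = 1.608; principal scales a = 1.608, b = 0.6217.
sin(ω/2) = (a − b)/(a + b) = 0.9867/2.230 = 0.4424, so ω = 2 arcsin(0.4424) ≈ 52.5°.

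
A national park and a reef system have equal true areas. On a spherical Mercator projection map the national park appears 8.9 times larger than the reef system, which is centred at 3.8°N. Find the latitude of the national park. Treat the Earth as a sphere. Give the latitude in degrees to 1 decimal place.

For equal true areas on Mercator, apparent areas scale as sec²φ, so the ratio is cos²φ₂ / cos²φ₁.
cos²φ₂ / cos²φ₁ = 8.9  ⇒  cos φ₁ = cos 3.8° / √8.9 = 0.9978/2.983 = 0.3345.
φ₁ = arccos(0.3345) ≈ 70.5°.

70.5°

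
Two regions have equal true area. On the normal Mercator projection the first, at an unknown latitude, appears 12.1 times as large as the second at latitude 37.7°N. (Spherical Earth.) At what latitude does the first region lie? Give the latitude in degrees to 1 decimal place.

76.9°

On Mercator, (apparent₁)/(apparent₂) = sec²φ₁ / sec²φ₂ when true areas are equal.
cos²φ₂ / cos²φ₁ = 12.1  ⇒  cos φ₁ = cos 37.7° / √12.1 = 0.7912/3.479 = 0.2275.
φ₁ = arccos(0.2275) ≈ 76.9°.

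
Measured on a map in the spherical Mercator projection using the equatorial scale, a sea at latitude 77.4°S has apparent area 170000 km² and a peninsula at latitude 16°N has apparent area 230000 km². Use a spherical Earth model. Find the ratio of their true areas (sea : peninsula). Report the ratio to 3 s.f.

0.0381

On Mercator the areal scale is sec²φ, so true area = apparent × cos²φ.
True area of sea: 170000 × cos²(77.4°) = 170000 × 0.04759 = 8090 km².
True area of peninsula: 230000 × cos²(16°) = 230000 × 0.9240 = 212500 km².
Ratio = 8090 / 212500 ≈ 0.0381.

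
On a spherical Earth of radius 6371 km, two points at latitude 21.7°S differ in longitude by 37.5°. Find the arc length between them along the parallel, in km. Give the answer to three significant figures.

Arc length along a parallel = R cos φ · Δλ (with Δλ in radians).
= 6371 × cos 21.7° × (37.5° × π/180) = 6371 × 0.9291 × 0.6545 ≈ 3870 km.

3870 km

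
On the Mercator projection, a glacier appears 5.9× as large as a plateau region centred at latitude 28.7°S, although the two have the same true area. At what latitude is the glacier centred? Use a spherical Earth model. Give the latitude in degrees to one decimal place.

68.8°

On Mercator, (apparent₁)/(apparent₂) = sec²φ₁ / sec²φ₂ when true areas are equal.
cos²φ₂ / cos²φ₁ = 5.9  ⇒  cos φ₁ = cos 28.7° / √5.9 = 0.8771/2.429 = 0.3611.
φ₁ = arccos(0.3611) ≈ 68.8°.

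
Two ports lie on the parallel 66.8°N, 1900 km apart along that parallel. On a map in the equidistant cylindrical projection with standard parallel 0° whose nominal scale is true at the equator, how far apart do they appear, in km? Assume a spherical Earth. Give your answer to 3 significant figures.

4820 km

For the equirectangular projection with φ₀ = 0 (plate carrée), h = 1 along meridians and k = sec φ along parallels.
Along the parallel, k = sec 66.8° = 1/0.3939 = 2.538.
Map distance = 1900 × 2.538 ≈ 4820 km.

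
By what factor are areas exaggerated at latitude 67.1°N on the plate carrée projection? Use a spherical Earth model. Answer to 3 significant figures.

Plate carrée maps x = Rλ, y = Rφ. The meridian scale is h = 1 and the parallel scale is k = 1/cos φ = sec φ.
Areal scale = h·k = 1 × sec φ; at 67.1°, h = 1.000, k = 2.570, so h·k = 2.570.

2.57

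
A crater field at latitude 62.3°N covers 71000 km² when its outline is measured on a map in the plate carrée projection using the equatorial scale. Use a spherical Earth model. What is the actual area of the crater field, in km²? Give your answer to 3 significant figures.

For the equirectangular projection with φ₀ = 0 (plate carrée), h = 1 along meridians and k = sec φ along parallels.
Areal scale = h·k = 1 × sec φ; at 62.3°, h = 1.000, k = 2.151, so h·k = 2.151.
True area = apparent / (areal scale) = 71000 / 2.151 ≈ 33000 km².

33000 km²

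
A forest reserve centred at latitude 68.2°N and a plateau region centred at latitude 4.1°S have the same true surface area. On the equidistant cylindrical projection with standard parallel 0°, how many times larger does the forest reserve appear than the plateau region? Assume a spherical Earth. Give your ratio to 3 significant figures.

2.69

Plate carrée maps x = Rλ, y = Rφ. The meridian scale is h = 1 and the parallel scale is k = 1/cos φ = sec φ.
Areal scale at 68.2°: h·k = 1.000 × 2.693 = 2.693.
Areal scale at 4.1°: h·k = 1.000 × 1.003 = 1.003.
Ratio = 2.693/1.003 ≈ 2.69.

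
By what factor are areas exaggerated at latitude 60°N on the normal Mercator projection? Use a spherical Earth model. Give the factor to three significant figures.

4.00

Mercator is conformal, so the point scale is isotropic: h = k = sec φ = 1/cos φ.
Areal scale = k² = sec²φ = 1/cos²(60°) = 1/0.5000² = 4.000.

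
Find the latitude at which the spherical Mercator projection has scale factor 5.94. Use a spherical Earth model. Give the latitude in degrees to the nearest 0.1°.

80.3°

Mercator scale is k = sec φ = 1/cos φ.
1/cos φ = 5.94  ⇒  cos φ = 0.1684  ⇒  φ = arccos(0.1684) ≈ 80.3°.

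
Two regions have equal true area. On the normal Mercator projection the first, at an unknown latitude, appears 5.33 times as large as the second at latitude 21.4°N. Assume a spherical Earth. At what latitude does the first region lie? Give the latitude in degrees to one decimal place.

For equal true areas on Mercator, apparent areas scale as sec²φ, so the ratio is cos²φ₂ / cos²φ₁.
cos²φ₂ / cos²φ₁ = 5.33  ⇒  cos φ₁ = cos 21.4° / √5.33 = 0.9311/2.309 = 0.4033.
φ₁ = arccos(0.4033) ≈ 66.2°.

66.2°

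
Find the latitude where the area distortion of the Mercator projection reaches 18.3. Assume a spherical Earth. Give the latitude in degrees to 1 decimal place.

76.5°

Mercator areal scale is sec²φ.
sec²φ = 18.3  ⇒  cos²φ = 0.05464  ⇒  cos φ = 0.2338.
φ = arccos(0.2338) ≈ 76.5°.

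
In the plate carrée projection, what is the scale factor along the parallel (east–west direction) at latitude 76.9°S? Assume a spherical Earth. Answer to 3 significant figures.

4.41

In the plate carrée (x = Rλ, y = Rφ), meridians are true-scale (h = 1) and parallels are stretched by k = sec φ.
k = 1/cos 76.9° = 1/0.2267 = 4.412.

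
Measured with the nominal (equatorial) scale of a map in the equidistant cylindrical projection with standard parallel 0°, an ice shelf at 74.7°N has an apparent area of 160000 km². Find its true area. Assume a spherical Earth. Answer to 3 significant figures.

Plate carrée maps x = Rλ, y = Rφ. The meridian scale is h = 1 and the parallel scale is k = 1/cos φ = sec φ.
Areal scale = h·k = 1 × sec φ; at 74.7°, h = 1.000, k = 3.790, so h·k = 3.790.
True area = apparent / (areal scale) = 160000 / 3.790 ≈ 42200 km².

42200 km²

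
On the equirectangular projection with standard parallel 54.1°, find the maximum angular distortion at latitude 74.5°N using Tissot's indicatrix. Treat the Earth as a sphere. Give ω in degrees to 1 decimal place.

43.9°

With standard parallel φ₀ = 54.1°, the equirectangular projection gives x = Rλ cos φ₀, y = Rφ, so h = 1 and k = cos 54.1° / cos φ.
At 74.5°: h = 1.000, k = 2.194; principal scales a = 2.194, b = 1.000.
sin(ω/2) = (a − b)/(a + b) = 1.194/3.194 = 0.3739, so ω = 2 arcsin(0.3739) ≈ 43.9°.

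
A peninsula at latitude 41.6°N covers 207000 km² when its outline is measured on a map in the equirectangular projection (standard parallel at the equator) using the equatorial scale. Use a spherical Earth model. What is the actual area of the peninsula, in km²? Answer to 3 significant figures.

155000 km²

Plate carrée maps x = Rλ, y = Rφ. The meridian scale is h = 1 and the parallel scale is k = 1/cos φ = sec φ.
Areal scale = h·k = 1 × sec φ; at 41.6°, h = 1.000, k = 1.337, so h·k = 1.337.
True area = apparent / (areal scale) = 207000 / 1.337 ≈ 155000 km².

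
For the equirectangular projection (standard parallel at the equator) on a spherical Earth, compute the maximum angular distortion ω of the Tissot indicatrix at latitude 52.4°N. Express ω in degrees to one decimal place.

28.0°

In the plate carrée (x = Rλ, y = Rφ), meridians are true-scale (h = 1) and parallels are stretched by k = sec φ.
At 52.4°: h = 1.000, k = 1.639; principal scales a = 1.639, b = 1.000.
sin(ω/2) = (a − b)/(a + b) = 0.6390/2.639 = 0.2421, so ω = 2 arcsin(0.2421) ≈ 28.0°.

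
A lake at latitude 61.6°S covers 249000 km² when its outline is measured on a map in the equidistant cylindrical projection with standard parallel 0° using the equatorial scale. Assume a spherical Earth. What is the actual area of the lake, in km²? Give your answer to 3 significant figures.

In the plate carrée (x = Rλ, y = Rφ), meridians are true-scale (h = 1) and parallels are stretched by k = sec φ.
Areal scale = h·k = 1 × sec φ; at 61.6°, h = 1.000, k = 2.103, so h·k = 2.103.
True area = apparent / (areal scale) = 249000 / 2.103 ≈ 118000 km².

118000 km²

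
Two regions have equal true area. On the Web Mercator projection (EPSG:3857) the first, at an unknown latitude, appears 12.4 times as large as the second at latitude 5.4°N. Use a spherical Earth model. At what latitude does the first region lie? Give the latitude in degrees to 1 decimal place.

On Mercator, (apparent₁)/(apparent₂) = sec²φ₁ / sec²φ₂ when true areas are equal.
cos²φ₂ / cos²φ₁ = 12.4  ⇒  cos φ₁ = cos 5.4° / √12.4 = 0.9956/3.521 = 0.2827.
φ₁ = arccos(0.2827) ≈ 73.6°.

73.6°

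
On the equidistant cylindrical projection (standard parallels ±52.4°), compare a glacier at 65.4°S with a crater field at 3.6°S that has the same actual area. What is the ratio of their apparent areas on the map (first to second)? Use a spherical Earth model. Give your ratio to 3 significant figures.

2.40

In the equirectangular projection with standard parallel φ₀ = 52.4° (x = Rλ cos φ₀, y = Rφ), meridians are true-scale (h = 1) and the parallel scale is k = cos φ₀ / cos φ.
Areal scale at 65.4°: h·k = 1.000 × 1.466 = 1.466.
Areal scale at 3.6°: h·k = 1.000 × 0.6114 = 0.6114.
Ratio = 1.466/0.6114 ≈ 2.40.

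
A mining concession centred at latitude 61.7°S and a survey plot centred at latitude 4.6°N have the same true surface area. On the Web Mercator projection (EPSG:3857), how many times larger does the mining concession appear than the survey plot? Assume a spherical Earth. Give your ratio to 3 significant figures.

Mercator is conformal with k = sec φ, so areal scale = k² = sec²φ.
At 61.7°: sec²(61.7°) = 1/0.4741² = 4.449.
At 4.6°: sec²(4.6°) = 1/0.9968² = 1.006.
Ratio = 4.449/1.006 = cos²(4.6°)/cos²(61.7°) ≈ 4.42.

4.42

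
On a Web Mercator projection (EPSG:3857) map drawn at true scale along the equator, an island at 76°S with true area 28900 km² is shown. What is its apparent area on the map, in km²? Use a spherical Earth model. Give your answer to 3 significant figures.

494000 km²

Mercator is conformal, so the point scale is isotropic: h = k = sec φ = 1/cos φ.
Areal scale = k² = sec²φ = 1/cos²(76°) = 1/0.2419² = 17.09.
Apparent area = 28900 × 17.09 ≈ 494000 km².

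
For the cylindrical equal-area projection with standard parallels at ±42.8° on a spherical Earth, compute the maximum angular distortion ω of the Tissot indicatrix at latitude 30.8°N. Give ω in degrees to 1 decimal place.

18.0°

For cylindrical equal-area with standard parallel φ₀, h = cos φ / cos φ₀ and k = cos φ₀ / cos φ, so h·k = 1.
At 30.8°: h = 1.171, k = 0.8542; principal scales a = 1.171, b = 0.8542.
sin(ω/2) = (a − b)/(a + b) = 0.3165/2.025 = 0.1563, so ω = 2 arcsin(0.1563) ≈ 18.0°.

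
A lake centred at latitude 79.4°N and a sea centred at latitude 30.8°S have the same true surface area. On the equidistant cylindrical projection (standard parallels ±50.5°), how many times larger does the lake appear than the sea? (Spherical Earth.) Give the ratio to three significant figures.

4.67

In the equirectangular projection with standard parallel φ₀ = 50.5° (x = Rλ cos φ₀, y = Rφ), meridians are true-scale (h = 1) and the parallel scale is k = cos φ₀ / cos φ.
Areal scale at 79.4°: h·k = 1.000 × 3.458 = 3.458.
Areal scale at 30.8°: h·k = 1.000 × 0.7405 = 0.7405.
Ratio = 3.458/0.7405 ≈ 4.67.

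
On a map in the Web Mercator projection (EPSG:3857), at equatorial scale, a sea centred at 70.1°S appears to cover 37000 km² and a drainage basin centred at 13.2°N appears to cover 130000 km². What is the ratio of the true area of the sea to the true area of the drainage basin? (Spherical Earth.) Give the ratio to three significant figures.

0.0348

Since Mercator area scale is 1/cos²φ, the true area equals the apparent area multiplied by cos²φ.
True area of sea: 37000 × cos²(70.1°) = 37000 × 0.1159 = 4287 km².
True area of drainage basin: 130000 × cos²(13.2°) = 130000 × 0.9479 = 123200 km².
Ratio = 4287 / 123200 ≈ 0.0348.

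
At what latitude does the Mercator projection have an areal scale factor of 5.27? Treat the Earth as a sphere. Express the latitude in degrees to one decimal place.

Mercator areal scale is sec²φ.
sec²φ = 5.27  ⇒  cos²φ = 0.1898  ⇒  cos φ = 0.4356.
φ = arccos(0.4356) ≈ 64.2°.

64.2°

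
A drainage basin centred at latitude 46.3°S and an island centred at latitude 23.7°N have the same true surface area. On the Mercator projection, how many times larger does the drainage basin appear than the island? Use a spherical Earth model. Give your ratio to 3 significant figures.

Mercator areal scale is sec²φ.
At 46.3°: sec²(46.3°) = 1/0.6909² = 2.095.
At 23.7°: sec²(23.7°) = 1/0.9157² = 1.193.
Ratio = 2.095/1.193 = cos²(23.7°)/cos²(46.3°) ≈ 1.76.

1.76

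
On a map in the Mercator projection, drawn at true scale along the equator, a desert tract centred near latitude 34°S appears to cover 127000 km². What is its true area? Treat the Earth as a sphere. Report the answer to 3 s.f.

87300 km²

The Mercator projection is conformal; its linear scale factor is the same in every direction and equals sec φ = 1/cos φ.
Areal scale = k² = sec²φ = 1/cos²(34°) = 1/0.8290² = 1.455.
True area = apparent / (areal scale) = 127000 / 1.455 ≈ 87300 km².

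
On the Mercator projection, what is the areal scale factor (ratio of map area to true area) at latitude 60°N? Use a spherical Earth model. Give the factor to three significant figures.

4.00

For Mercator, h = k = sec φ (a conformal cylindrical projection has a single point scale, 1/cos φ).
Areal scale = k² = sec²φ = 1/cos²(60°) = 1/0.5000² = 4.000.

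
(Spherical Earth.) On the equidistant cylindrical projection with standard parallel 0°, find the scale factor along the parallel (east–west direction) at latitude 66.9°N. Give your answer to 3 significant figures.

Plate carrée maps x = Rλ, y = Rφ. The meridian scale is h = 1 and the parallel scale is k = 1/cos φ = sec φ.
k = 1/cos 66.9° = 1/0.3923 = 2.549.

2.55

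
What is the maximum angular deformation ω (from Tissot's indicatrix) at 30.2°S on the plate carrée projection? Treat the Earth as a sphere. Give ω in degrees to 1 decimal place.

8.4°

Plate carrée maps x = Rλ, y = Rφ. The meridian scale is h = 1 and the parallel scale is k = 1/cos φ = sec φ.
At 30.2°: h = 1.000, k = 1.157; principal scales a = 1.157, b = 1.000.
sin(ω/2) = (a − b)/(a + b) = 0.1570/2.157 = 0.07280, so ω = 2 arcsin(0.07280) ≈ 8.4°.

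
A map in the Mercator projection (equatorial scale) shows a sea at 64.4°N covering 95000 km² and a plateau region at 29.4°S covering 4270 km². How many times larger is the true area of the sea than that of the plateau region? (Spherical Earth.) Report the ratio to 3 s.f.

5.47

Mercator's areal exaggeration is sec²φ; hence true area = (apparent area) · cos²φ.
True area of sea: 95000 × cos²(64.4°) = 95000 × 0.1867 = 17740 km².
True area of plateau region: 4270 × cos²(29.4°) = 4270 × 0.7590 = 3241 km².
Ratio = 17740 / 3241 ≈ 5.47.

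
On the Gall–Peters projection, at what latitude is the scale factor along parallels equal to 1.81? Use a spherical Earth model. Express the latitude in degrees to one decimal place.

67.0°

Gall–Peters is a cylindrical equal-area projection with standard parallels at ±45°. For cylindrical equal-area with standard parallel φ₀, h = cos φ / cos φ₀ and k = cos φ₀ / cos φ, so h·k = 1.
k = cos φ₀ / cos φ = 1.81  ⇒  cos φ = cos 45° / 1.81 = 0.3907.
φ = arccos(0.3907) ≈ 67.0°.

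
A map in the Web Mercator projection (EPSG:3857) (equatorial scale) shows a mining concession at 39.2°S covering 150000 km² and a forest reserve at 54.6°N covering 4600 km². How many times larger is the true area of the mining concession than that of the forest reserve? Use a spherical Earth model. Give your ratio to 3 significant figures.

Mercator's areal exaggeration is sec²φ; hence true area = (apparent area) · cos²φ.
True area of mining concession: 150000 × cos²(39.2°) = 150000 × 0.6005 = 90080 km².
True area of forest reserve: 4600 × cos²(54.6°) = 4600 × 0.3356 = 1544 km².
Ratio = 90080 / 1544 ≈ 58.4.

58.4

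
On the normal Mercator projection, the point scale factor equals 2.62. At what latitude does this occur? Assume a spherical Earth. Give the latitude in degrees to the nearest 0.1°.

67.6°

Mercator scale is k = sec φ = 1/cos φ.
1/cos φ = 2.62  ⇒  cos φ = 0.3817  ⇒  φ = arccos(0.3817) ≈ 67.6°.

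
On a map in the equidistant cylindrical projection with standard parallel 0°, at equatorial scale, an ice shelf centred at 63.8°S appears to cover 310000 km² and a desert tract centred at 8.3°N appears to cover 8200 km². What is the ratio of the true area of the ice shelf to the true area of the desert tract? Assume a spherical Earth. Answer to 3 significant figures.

On the plate carrée, areal scale = h·k = 1 × sec φ, so true area = apparent × cos φ.
True area of ice shelf: 310000 × cos(63.8°) = 310000 × 0.4415 = 136900 km².
True area of desert tract: 8200 × cos(8.3°) = 8200 × 0.9895 = 8114 km².
Ratio = 136900 / 8114 ≈ 16.9.

16.9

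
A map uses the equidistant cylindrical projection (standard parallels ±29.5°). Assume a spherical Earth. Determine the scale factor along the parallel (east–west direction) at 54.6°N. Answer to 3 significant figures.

1.50

In the equirectangular projection with standard parallel φ₀ = 29.5° (x = Rλ cos φ₀, y = Rφ), meridians are true-scale (h = 1) and the parallel scale is k = cos φ₀ / cos φ.
k = cos 29.5° / cos 54.6° = 0.8704/0.5793 = 1.502.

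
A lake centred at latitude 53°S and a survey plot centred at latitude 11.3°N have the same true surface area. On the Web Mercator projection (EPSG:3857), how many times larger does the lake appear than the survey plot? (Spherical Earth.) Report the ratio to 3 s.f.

On Mercator, area is exaggerated by sec²φ = 1/cos²φ.
At 53°: sec²(53°) = 1/0.6018² = 2.761.
At 11.3°: sec²(11.3°) = 1/0.9806² = 1.040.
Ratio = 2.761/1.040 = cos²(11.3°)/cos²(53°) ≈ 2.66.

2.66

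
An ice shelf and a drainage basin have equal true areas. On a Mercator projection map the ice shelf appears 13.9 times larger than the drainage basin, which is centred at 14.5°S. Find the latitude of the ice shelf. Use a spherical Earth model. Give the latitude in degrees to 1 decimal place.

For equal true areas on Mercator, apparent areas scale as sec²φ, so the ratio is cos²φ₂ / cos²φ₁.
cos²φ₂ / cos²φ₁ = 13.9  ⇒  cos φ₁ = cos 14.5° / √13.9 = 0.9681/3.728 = 0.2597.
φ₁ = arccos(0.2597) ≈ 74.9°.

74.9°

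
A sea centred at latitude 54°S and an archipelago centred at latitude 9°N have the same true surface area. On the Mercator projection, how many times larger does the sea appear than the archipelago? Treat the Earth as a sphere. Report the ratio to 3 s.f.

2.82

On Mercator, area is exaggerated by sec²φ = 1/cos²φ.
At 54°: sec²(54°) = 1/0.5878² = 2.894.
At 9°: sec²(9°) = 1/0.9877² = 1.025.
Ratio = 2.894/1.025 = cos²(9°)/cos²(54°) ≈ 2.82.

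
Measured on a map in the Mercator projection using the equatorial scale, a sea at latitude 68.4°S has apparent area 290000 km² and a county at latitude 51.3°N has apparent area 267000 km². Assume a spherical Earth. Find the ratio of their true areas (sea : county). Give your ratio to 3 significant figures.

0.377

Mercator's areal exaggeration is sec²φ; hence true area = (apparent area) · cos²φ.
True area of sea: 290000 × cos²(68.4°) = 290000 × 0.1355 = 39300 km².
True area of county: 267000 × cos²(51.3°) = 267000 × 0.3909 = 104400 km².
Ratio = 39300 / 104400 ≈ 0.377.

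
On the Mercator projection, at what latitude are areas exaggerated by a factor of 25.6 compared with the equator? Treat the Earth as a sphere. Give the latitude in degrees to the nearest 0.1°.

Mercator areal scale is sec²φ.
sec²φ = 25.6  ⇒  cos²φ = 0.03906  ⇒  cos φ = 0.1976.
φ = arccos(0.1976) ≈ 78.6°.

78.6°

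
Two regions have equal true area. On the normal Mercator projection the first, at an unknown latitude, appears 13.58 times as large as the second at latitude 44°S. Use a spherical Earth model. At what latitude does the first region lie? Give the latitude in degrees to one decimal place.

For equal true areas on Mercator, apparent areas scale as sec²φ, so the ratio is cos²φ₂ / cos²φ₁.
cos²φ₂ / cos²φ₁ = 13.58  ⇒  cos φ₁ = cos 44° / √13.58 = 0.7193/3.685 = 0.1952.
φ₁ = arccos(0.1952) ≈ 78.7°.

78.7°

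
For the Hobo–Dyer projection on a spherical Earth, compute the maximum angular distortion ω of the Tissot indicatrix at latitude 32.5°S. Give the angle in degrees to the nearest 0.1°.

7.0°

The Hobo–Dyer projection is cylindrical equal-area with φ₀ = 37.5°. For cylindrical equal-area with standard parallel φ₀, h = cos φ / cos φ₀ and k = cos φ₀ / cos φ, so h·k = 1.
At 32.5°: h = 1.063, k = 0.9407; principal scales a = 1.063, b = 0.9407.
sin(ω/2) = (a − b)/(a + b) = 0.1224/2.004 = 0.06109, so ω = 2 arcsin(0.06109) ≈ 7.0°.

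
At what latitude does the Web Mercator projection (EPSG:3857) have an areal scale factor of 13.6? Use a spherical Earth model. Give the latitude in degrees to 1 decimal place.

74.3°

Mercator areal scale is sec²φ.
sec²φ = 13.6  ⇒  cos²φ = 0.07353  ⇒  cos φ = 0.2712.
φ = arccos(0.2712) ≈ 74.3°.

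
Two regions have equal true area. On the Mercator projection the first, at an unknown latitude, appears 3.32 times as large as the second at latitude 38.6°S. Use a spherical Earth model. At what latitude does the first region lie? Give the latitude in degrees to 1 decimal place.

On Mercator, (apparent₁)/(apparent₂) = sec²φ₁ / sec²φ₂ when true areas are equal.
cos²φ₂ / cos²φ₁ = 3.32  ⇒  cos φ₁ = cos 38.6° / √3.32 = 0.7815/1.822 = 0.4289.
φ₁ = arccos(0.4289) ≈ 64.6°.

64.6°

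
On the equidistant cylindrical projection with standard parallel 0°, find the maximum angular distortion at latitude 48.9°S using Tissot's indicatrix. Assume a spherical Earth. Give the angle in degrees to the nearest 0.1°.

23.9°

Plate carrée maps x = Rλ, y = Rφ. The meridian scale is h = 1 and the parallel scale is k = 1/cos φ = sec φ.
At 48.9°: h = 1.000, k = 1.521; principal scales a = 1.521, b = 1.000.
sin(ω/2) = (a − b)/(a + b) = 0.5212/2.521 = 0.2067, so ω = 2 arcsin(0.2067) ≈ 23.9°.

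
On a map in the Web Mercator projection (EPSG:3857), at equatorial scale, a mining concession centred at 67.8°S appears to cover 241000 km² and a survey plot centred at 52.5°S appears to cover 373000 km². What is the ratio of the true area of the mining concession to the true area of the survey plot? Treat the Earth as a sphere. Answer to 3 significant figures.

0.249

On Mercator the areal scale is sec²φ, so true area = apparent × cos²φ.
True area of mining concession: 241000 × cos²(67.8°) = 241000 × 0.1428 = 34410 km².
True area of survey plot: 373000 × cos²(52.5°) = 373000 × 0.3706 = 138200 km².
Ratio = 34410 / 138200 ≈ 0.249.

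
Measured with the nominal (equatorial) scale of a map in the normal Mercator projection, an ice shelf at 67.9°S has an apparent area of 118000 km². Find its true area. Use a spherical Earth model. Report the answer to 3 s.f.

16700 km²

Mercator is conformal, so the point scale is isotropic: h = k = sec φ = 1/cos φ.
Areal scale = k² = sec²φ = 1/cos²(67.9°) = 1/0.3762² = 7.065.
True area = apparent / (areal scale) = 118000 / 7.065 ≈ 16700 km².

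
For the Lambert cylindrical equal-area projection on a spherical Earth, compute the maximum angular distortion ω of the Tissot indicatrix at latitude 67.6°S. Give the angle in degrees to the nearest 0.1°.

The Lambert cylindrical equal-area projection is the cylindrical equal-area projection with its standard parallel at the equator (φ₀ = 0). Cylindrical equal-area (φ₀ = 0°): h = cos φ / cos 0° along meridians, k = cos 0° / cos φ along parallels; h·k = 1.
At 67.6°: h = 0.3811, k = 2.624; principal scales a = 2.624, b = 0.3811.
sin(ω/2) = (a − b)/(a + b) = 2.243/3.005 = 0.7464, so ω = 2 arcsin(0.7464) ≈ 96.6°.

96.6°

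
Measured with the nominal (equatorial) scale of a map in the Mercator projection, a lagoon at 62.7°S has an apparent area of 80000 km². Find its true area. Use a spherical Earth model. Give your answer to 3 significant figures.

For Mercator, h = k = sec φ (a conformal cylindrical projection has a single point scale, 1/cos φ).
Areal scale = k² = sec²φ = 1/cos²(62.7°) = 1/0.4586² = 4.754.
True area = apparent / (areal scale) = 80000 / 4.754 ≈ 16800 km².

16800 km²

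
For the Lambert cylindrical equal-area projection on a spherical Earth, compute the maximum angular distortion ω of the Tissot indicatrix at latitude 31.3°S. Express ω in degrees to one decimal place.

The Lambert cylindrical equal-area projection is the cylindrical equal-area projection with its standard parallel at the equator (φ₀ = 0). A cylindrical equal-area projection with standard parallel φ₀ has meridian scale h = cos φ / cos φ₀ and parallel scale k = cos φ₀ / cos φ (so areas are preserved, h·k = 1).
At 31.3°: h = 0.8545, k = 1.170; principal scales a = 1.170, b = 0.8545.
sin(ω/2) = (a − b)/(a + b) = 0.3159/2.025 = 0.1560, so ω = 2 arcsin(0.1560) ≈ 17.9°.

17.9°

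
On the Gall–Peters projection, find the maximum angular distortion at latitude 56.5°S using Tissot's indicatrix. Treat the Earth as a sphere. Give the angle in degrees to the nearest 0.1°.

Gall–Peters is a cylindrical equal-area projection with standard parallels at ±45°. A cylindrical equal-area projection with standard parallel φ₀ has meridian scale h = cos φ / cos φ₀ and parallel scale k = cos φ₀ / cos φ (so areas are preserved, h·k = 1).
At 56.5°: h = 0.7806, k = 1.281; principal scales a = 1.281, b = 0.7806.
sin(ω/2) = (a − b)/(a + b) = 0.5006/2.062 = 0.2428, so ω = 2 arcsin(0.2428) ≈ 28.1°.

28.1°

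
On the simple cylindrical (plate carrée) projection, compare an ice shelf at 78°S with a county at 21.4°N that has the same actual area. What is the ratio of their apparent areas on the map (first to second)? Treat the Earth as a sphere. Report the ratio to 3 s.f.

For the equirectangular projection with φ₀ = 0 (plate carrée), h = 1 along meridians and k = sec φ along parallels.
Areal scale at 78°: h·k = 1.000 × 4.810 = 4.810.
Areal scale at 21.4°: h·k = 1.000 × 1.074 = 1.074.
Ratio = 4.810/1.074 ≈ 4.48.

4.48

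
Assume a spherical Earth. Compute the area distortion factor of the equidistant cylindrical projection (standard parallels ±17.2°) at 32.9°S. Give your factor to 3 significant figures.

With standard parallel φ₀ = 17.2°, the equirectangular projection gives x = Rλ cos φ₀, y = Rφ, so h = 1 and k = cos 17.2° / cos φ.
Areal scale = h·k = 1 × cos φ₀ / cos φ; at 32.9°, h = 1.000, k = 1.138, so h·k = 1.138.

1.14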